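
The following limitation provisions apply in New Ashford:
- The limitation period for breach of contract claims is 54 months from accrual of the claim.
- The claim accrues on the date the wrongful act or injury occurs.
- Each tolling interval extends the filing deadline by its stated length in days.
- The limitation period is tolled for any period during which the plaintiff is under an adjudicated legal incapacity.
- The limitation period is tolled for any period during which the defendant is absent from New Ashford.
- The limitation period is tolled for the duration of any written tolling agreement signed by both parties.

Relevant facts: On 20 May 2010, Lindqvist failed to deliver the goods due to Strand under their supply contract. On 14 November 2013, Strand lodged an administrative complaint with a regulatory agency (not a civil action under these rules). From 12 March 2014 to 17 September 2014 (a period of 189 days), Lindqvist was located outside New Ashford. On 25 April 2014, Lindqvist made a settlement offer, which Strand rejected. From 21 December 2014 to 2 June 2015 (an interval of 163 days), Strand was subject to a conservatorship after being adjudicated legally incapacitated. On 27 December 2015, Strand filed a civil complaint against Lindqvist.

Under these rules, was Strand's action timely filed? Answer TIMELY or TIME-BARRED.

The claim accrued on 20 May 2010, when the wrongful act occurred.
Adding the 54 months base period to 20 May 2010 gives a deadline of 20 November 2014, before any tolling.
The period was tolled for 189 days by the defendant's absence from the jurisdiction (12 March 2014 to 17 September 2014), pushing the deadline to 28 May 2015.
The plaintiff's legal incapacity from 21 December 2014 to 2 June 2015 tolled the period for 163 days, extending the deadline to 7 November 2015.
Nothing else in the chronology tolls or restarts the period.
The 27 December 2015 filing falls after the 7 November 2015 deadline; the claim is time-barred.

TIME-BARRED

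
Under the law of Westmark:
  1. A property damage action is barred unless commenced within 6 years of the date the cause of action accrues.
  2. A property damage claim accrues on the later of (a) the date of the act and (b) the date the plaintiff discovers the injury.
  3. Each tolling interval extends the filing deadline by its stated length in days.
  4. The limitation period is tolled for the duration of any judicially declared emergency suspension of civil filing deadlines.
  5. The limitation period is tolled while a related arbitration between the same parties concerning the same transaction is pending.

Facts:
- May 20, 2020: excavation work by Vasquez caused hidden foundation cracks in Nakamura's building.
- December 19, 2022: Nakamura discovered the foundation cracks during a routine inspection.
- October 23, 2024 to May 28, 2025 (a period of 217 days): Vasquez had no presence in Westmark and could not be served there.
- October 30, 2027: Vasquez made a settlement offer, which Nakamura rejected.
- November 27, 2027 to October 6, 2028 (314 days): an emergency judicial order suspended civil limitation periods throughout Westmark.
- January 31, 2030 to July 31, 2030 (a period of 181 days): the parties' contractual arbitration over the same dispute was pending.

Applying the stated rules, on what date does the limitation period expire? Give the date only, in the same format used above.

Taking the later of the act (May 20, 2020) and discovery (December 19, 2022), the claim accrued on December 19, 2022.
Adding the 6 years base period to December 19, 2022 gives a deadline of December 19, 2028, before any tolling.
Because the emergency suspension of filing deadlines ran from November 27, 2027 to October 6, 2028, the deadline is extended by 314 days to October 29, 2029.
By the time the pending related arbitration began on January 31, 2030, the limitation period had already expired on October 29, 2029; that interval cannot revive it.
The defendant's absence from the jurisdiction from October 23, 2024 to May 28, 2025 does not toll the period, because no stated rule makes the defendant's absence a tolling event.
The other events in the timeline have no effect on the limitation period under the stated rules.

October 29, 2029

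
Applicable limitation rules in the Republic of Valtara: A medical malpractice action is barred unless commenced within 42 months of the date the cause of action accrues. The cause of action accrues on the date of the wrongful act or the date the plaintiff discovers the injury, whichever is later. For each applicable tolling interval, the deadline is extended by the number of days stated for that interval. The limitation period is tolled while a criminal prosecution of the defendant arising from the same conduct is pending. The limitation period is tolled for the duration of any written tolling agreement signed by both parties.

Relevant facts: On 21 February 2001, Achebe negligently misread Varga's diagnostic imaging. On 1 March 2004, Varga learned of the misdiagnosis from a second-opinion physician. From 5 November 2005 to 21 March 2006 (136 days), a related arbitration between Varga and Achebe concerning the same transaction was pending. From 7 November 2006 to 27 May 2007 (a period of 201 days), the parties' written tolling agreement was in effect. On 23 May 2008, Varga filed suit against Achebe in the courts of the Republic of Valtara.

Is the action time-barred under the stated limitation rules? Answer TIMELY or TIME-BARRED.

TIME-BARRED

Because discovery on 1 March 2004 post-dates the 21 February 2001 act, accrual under the later-of rule falls on 1 March 2004.
The untolled deadline — 42 months after 1 March 2004 — is 1 September 2007.
Because the written tolling agreement ran from 7 November 2006 to 27 May 2007, the deadline is extended by 201 days to 20 March 2008.
Although a pending arbitration ran from 5 November 2005 to 21 March 2006, the stated rules do not make that a tolling event, so it is disregarded.
The 23 May 2008 filing falls after the 20 March 2008 deadline; the claim is time-barred.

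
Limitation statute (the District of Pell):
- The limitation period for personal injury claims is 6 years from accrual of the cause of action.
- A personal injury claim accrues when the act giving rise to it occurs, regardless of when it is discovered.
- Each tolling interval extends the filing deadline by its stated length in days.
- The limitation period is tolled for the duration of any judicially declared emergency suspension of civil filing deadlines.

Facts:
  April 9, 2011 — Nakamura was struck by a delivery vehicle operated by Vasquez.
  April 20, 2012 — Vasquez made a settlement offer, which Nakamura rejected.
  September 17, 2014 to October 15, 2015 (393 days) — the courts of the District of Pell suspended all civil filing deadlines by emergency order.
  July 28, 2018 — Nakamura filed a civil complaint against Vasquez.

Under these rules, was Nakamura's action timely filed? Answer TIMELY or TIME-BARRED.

TIME-BARRED

The cause of action accrued on April 9, 2011, the date of the act.
The untolled deadline — 6 years after April 9, 2011 — is April 9, 2017.
Because the emergency suspension of filing deadlines ran from September 17, 2014 to October 15, 2015, the deadline is extended by 393 days to May 7, 2018.
The other events in the timeline have no effect on the limitation period under the stated rules.
The July 28, 2018 filing falls after the May 7, 2018 deadline; the claim is time-barred.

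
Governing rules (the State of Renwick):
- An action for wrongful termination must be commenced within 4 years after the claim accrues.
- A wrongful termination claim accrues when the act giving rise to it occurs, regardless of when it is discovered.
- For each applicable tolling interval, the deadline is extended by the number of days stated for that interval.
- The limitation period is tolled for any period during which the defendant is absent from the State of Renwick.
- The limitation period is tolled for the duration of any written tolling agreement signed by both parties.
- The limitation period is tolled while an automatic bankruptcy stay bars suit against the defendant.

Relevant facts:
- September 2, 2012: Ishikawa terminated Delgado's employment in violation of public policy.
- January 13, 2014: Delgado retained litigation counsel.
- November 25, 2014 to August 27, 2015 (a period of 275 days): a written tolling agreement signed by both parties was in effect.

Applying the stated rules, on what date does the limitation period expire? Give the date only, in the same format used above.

The limitation period began to run on September 2, 2012.
4 years from September 2, 2012 is September 2, 2016.
The period was tolled for 275 days by the written tolling agreement (November 25, 2014 to August 27, 2015), pushing the deadline to June 4, 2017.
None of the other events listed affects the running of the period under the stated rules.

June 4, 2017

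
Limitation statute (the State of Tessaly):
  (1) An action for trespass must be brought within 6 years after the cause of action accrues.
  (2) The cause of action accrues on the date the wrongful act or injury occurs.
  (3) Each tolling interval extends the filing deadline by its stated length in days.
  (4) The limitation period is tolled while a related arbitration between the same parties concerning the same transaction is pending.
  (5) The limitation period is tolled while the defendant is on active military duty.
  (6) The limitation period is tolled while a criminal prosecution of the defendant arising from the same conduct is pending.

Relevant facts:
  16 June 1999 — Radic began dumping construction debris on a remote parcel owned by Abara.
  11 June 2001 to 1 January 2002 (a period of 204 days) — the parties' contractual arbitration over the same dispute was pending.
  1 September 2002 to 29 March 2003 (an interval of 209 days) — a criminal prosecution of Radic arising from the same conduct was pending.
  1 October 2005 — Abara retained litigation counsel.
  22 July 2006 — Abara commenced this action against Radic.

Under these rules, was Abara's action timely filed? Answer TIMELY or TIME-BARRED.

The limitation period began to run on 16 June 1999.
6 years from 16 June 1999 is 16 June 2005.
Because the pending related arbitration ran from 11 June 2001 to 1 January 2002, the deadline is extended by 204 days to 6 January 2006.
The period was tolled for 209 days by the pending criminal prosecution (1 September 2002 to 29 March 2003), pushing the deadline to 3 August 2006.
None of the other events listed affects the running of the period under the stated rules.
Abara filed on 22 July 2006, before the 3 August 2006 deadline, so the action is timely.

TIMELY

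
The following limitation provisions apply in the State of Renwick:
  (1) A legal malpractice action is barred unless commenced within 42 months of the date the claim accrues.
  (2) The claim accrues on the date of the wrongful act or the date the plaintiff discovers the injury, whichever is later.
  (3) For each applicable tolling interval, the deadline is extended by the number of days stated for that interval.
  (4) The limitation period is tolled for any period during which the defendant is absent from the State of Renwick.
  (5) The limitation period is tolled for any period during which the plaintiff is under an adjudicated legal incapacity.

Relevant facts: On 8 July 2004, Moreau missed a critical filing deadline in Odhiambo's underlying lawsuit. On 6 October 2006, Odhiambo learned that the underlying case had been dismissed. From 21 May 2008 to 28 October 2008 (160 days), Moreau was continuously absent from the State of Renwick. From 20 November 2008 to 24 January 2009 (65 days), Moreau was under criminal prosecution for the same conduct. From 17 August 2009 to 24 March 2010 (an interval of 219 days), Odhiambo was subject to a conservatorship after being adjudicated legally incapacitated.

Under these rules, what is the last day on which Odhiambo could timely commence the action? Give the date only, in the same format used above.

The claim accrued on 6 October 2006 — the later of the 8 July 2004 act and the 6 October 2006 discovery.
42 months from 6 October 2006 is 6 April 2010.
The period was tolled for 160 days by the defendant's absence from the jurisdiction (21 May 2008 to 28 October 2008), pushing the deadline to 13 September 2010.
The period was tolled for 219 days by the plaintiff's legal incapacity (17 August 2009 to 24 March 2010), pushing the deadline to 20 April 2011.
The pending criminal prosecution from 20 November 2008 to 24 January 2009 does not toll the period, because no stated rule makes a criminal prosecution a tolling event.

20 April 2011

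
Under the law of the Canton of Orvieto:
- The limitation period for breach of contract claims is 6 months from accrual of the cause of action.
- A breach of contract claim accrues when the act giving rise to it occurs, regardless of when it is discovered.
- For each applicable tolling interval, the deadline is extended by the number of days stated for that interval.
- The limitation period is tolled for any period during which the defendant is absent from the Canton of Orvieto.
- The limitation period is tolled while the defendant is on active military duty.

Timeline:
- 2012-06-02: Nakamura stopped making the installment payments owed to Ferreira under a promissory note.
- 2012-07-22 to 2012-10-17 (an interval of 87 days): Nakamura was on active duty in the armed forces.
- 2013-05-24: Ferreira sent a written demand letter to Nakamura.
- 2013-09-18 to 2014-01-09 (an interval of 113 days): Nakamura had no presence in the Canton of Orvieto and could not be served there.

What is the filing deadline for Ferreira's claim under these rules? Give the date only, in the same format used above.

The cause of action accrued on 2012-06-02, the date of the act.
Adding the 6 months base period to 2012-06-02 gives a deadline of 2012-12-02, before any tolling.
The period was tolled for 87 days by the defendant's active military service (2012-07-22 to 2012-10-17), pushing the deadline to 2013-02-27.
By the time the defendant's absence from the jurisdiction began on 2013-09-18, the limitation period had already expired on 2013-02-27; that interval cannot revive it.
Nothing else in the chronology tolls or restarts the period.

2013-02-27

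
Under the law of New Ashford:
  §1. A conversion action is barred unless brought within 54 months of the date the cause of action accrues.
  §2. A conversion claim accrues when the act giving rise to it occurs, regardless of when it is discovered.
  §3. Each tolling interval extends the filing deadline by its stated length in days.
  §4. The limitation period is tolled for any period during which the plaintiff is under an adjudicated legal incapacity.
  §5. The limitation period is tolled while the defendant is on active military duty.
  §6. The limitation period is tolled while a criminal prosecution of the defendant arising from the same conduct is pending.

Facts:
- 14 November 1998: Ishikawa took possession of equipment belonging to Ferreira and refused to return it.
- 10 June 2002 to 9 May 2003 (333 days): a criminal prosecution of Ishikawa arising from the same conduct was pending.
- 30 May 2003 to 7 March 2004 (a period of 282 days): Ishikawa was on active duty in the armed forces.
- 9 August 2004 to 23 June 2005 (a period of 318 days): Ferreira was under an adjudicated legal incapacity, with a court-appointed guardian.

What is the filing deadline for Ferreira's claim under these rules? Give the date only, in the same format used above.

2 December 2005

The claim accrued on 14 November 1998, when the wrongful act occurred.
54 months from 14 November 1998 is 14 May 2003.
Because the pending criminal prosecution ran from 10 June 2002 to 9 May 2003, the deadline is extended by 333 days to 11 April 2004.
Because the defendant's active military service ran from 30 May 2003 to 7 March 2004, the deadline is extended by 282 days to 18 January 2005.
The period was tolled for 318 days by the plaintiff's legal incapacity (9 August 2004 to 23 June 2005), pushing the deadline to 2 December 2005.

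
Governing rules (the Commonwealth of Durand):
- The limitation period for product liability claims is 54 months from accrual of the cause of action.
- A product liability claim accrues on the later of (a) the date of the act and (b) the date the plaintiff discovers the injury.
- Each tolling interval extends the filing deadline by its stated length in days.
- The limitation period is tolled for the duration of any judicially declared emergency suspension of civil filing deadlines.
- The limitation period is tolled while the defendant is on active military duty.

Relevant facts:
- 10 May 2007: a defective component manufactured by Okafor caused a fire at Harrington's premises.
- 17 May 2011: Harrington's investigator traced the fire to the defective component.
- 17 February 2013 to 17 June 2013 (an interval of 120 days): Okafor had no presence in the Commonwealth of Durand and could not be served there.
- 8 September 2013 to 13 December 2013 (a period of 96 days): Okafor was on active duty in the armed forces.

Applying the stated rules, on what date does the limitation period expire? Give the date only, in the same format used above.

Taking the later of the act (10 May 2007) and discovery (17 May 2011), the claim accrued on 17 May 2011.
54 months from 17 May 2011 is 17 November 2015.
Because the defendant's active military service ran from 8 September 2013 to 13 December 2013, the deadline is extended by 96 days to 21 February 2016.
Although the defendant's absence ran from 17 February 2013 to 17 June 2013, the stated rules do not make that a tolling event, so it is disregarded.

21 February 2016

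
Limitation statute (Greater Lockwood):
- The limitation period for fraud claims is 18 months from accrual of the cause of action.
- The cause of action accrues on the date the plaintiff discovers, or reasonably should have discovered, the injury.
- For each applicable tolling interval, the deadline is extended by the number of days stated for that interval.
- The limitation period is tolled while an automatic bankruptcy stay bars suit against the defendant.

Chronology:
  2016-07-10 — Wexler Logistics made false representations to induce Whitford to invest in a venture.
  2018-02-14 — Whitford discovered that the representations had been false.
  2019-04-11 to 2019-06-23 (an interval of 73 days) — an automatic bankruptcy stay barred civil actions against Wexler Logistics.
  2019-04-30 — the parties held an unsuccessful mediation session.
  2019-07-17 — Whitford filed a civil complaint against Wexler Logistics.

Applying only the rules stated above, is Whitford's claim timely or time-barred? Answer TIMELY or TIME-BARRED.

Under the discovery rule, the claim accrued on 2018-02-14, when Whitford discovered the injury — not on the 2016-07-10 date of the underlying act.
Adding the 18 months base period to 2018-02-14 gives a deadline of 2019-08-14, before any tolling.
Because the automatic bankruptcy stay ran from 2019-04-11 to 2019-06-23, the deadline is extended by 73 days to 2019-10-26.
The other events in the timeline have no effect on the limitation period under the stated rules.
Whitford filed on 2019-07-17, before the 2019-10-26 deadline, so the action is timely.

TIMELY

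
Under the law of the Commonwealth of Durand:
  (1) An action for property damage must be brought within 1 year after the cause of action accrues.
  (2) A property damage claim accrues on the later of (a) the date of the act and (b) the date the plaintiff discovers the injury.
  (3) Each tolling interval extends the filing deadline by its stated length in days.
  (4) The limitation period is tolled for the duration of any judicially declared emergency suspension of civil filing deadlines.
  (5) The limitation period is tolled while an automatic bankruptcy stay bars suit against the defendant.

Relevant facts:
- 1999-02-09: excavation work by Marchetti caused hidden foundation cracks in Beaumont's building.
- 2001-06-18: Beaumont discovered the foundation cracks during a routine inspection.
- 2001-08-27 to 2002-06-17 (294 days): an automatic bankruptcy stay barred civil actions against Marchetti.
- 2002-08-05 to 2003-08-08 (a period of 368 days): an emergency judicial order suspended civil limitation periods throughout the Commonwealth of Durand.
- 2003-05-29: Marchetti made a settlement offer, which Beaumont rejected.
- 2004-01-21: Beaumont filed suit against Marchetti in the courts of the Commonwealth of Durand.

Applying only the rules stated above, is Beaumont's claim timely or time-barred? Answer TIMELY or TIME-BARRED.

Because discovery on 2001-06-18 post-dates the 1999-02-09 act, accrual under the later-of rule falls on 2001-06-18.
The untolled deadline — 1 year after 2001-06-18 — is 2002-06-18.
The period was tolled for 294 days by the automatic bankruptcy stay (2001-08-27 to 2002-06-17), pushing the deadline to 2003-04-08.
Because the emergency suspension of filing deadlines ran from 2002-08-05 to 2003-08-08, the deadline is extended by 368 days to 2004-04-10.
The other events in the timeline have no effect on the limitation period under the stated rules.
The 2004-01-21 filing precedes the 2004-04-10 deadline; the claim is timely.

TIMELY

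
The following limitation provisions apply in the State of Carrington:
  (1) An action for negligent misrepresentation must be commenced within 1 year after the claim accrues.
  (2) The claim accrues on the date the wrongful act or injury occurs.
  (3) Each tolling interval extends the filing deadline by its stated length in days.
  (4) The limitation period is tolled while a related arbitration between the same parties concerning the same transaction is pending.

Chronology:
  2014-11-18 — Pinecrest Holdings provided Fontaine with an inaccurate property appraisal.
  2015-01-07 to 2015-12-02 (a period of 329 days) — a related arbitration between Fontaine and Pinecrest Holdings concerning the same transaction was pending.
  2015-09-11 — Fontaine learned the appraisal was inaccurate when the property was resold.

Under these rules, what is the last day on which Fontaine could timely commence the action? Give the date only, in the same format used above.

Accrual is governed by the date of the act, so the period began to run on 2014-11-18; the later discovery on 2015-09-11 is irrelevant under the stated rule.
The untolled deadline — 1 year after 2014-11-18 — is 2015-11-18.
Because the pending related arbitration ran from 2015-01-07 to 2015-12-02, the deadline is extended by 329 days to 2016-10-12.

2016-10-12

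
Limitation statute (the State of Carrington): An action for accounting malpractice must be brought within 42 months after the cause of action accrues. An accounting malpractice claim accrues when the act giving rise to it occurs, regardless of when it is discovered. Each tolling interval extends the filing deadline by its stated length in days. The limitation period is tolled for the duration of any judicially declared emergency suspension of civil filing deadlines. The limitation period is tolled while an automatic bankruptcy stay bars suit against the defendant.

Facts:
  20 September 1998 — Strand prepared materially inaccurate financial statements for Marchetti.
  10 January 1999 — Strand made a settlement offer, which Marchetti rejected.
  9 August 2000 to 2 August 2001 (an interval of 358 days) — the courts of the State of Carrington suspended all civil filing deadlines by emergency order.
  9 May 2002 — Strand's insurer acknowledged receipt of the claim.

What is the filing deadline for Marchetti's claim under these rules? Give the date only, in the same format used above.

The limitation period began to run on 20 September 1998.
42 months from 20 September 1998 is 20 March 2002.
Because the emergency suspension of filing deadlines ran from 9 August 2000 to 2 August 2001, the deadline is extended by 358 days to 13 March 2003.
Nothing else in the chronology tolls or restarts the period.

13 March 2003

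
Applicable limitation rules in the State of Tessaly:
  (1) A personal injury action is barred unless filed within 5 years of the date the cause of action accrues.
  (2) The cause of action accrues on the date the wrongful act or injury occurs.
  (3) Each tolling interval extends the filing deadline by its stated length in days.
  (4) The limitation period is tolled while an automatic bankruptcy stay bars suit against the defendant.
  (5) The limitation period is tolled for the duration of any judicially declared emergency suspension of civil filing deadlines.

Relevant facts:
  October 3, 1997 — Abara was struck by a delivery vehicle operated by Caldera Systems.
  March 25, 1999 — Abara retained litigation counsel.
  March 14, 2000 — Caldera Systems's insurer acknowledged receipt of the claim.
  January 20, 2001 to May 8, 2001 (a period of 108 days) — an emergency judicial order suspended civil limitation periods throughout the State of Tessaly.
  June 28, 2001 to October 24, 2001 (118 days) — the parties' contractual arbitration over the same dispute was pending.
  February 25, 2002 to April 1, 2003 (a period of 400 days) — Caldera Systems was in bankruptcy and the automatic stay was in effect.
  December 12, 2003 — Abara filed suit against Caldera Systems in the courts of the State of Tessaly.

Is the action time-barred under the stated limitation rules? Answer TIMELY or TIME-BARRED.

The limitation period began to run on October 3, 1997.
The untolled deadline — 5 years after October 3, 1997 — is October 3, 2002.
The period was tolled for 108 days by the emergency suspension of filing deadlines (January 20, 2001 to May 8, 2001), pushing the deadline to January 19, 2003.
The period was tolled for 400 days by the automatic bankruptcy stay (February 25, 2002 to April 1, 2003), pushing the deadline to February 23, 2004.
No stated provision tolls the period for a pending arbitration, so the interval from June 28, 2001 to October 24, 2001 has no effect on the deadline.
None of the other events listed affects the running of the period under the stated rules.
Abara filed on December 12, 2003, before the February 23, 2004 deadline, so the action is timely.

TIMELY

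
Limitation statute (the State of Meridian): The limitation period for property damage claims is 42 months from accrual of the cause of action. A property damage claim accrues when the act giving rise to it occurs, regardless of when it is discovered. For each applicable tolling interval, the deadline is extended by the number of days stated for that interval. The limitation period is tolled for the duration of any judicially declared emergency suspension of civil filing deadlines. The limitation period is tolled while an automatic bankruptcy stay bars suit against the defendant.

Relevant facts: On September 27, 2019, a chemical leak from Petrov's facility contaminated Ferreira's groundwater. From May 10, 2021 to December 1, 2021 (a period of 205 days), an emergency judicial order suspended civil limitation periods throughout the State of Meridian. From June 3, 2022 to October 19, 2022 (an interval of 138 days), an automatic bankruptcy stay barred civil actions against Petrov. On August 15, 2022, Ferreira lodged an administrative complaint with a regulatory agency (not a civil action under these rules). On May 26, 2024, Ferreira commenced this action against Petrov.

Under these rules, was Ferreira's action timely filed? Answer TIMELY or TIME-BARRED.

TIME-BARRED

The claim accrued on September 27, 2019, when the wrongful act occurred.
42 months from September 27, 2019 is March 27, 2023.
The emergency suspension of filing deadlines from May 10, 2021 to December 1, 2021 tolled the period for 205 days, extending the deadline to October 18, 2023.
The automatic bankruptcy stay from June 3, 2022 to October 19, 2022 tolled the period for 138 days, extending the deadline to March 4, 2024.
Nothing else in the chronology tolls or restarts the period.
Filing on May 26, 2024 missed the March 4, 2024 deadline — the action is time-barred.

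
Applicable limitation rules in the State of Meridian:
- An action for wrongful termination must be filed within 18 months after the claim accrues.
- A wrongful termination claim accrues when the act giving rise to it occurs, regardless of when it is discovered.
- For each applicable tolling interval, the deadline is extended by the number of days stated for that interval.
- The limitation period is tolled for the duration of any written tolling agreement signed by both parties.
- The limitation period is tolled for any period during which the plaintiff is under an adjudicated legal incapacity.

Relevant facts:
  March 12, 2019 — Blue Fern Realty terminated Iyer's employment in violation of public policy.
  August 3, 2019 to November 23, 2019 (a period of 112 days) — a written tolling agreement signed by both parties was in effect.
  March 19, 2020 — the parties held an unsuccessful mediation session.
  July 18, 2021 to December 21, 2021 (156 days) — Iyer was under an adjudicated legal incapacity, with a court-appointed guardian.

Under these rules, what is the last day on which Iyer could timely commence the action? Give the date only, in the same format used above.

The claim accrued on March 12, 2019, the date of the act.
Adding the 18 months base period to March 12, 2019 gives a deadline of September 12, 2020, before any tolling.
The written tolling agreement from August 3, 2019 to November 23, 2019 tolled the period for 112 days, extending the deadline to January 2, 2021.
The plaintiff's legal incapacity from July 18, 2021 to December 21, 2021 began after the period had already run on January 2, 2021, so it has no tolling effect.
None of the other events listed affects the running of the period under the stated rules.

January 2, 2021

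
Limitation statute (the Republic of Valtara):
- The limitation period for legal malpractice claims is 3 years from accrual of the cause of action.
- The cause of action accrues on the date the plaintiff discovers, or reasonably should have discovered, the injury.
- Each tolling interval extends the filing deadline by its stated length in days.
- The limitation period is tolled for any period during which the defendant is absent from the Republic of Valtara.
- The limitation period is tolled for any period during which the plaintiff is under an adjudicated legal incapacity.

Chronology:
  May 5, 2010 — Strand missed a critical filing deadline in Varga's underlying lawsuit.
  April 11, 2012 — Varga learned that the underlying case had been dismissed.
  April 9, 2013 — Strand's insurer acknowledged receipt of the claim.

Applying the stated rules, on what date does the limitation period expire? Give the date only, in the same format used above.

April 11, 2015

Under the discovery rule, the claim accrued on April 11, 2012, when Varga discovered the injury — not on the May 5, 2010 date of the underlying act.
The untolled deadline — 3 years after April 11, 2012 — is April 11, 2015.
The other events in the timeline have no effect on the limitation period under the stated rules.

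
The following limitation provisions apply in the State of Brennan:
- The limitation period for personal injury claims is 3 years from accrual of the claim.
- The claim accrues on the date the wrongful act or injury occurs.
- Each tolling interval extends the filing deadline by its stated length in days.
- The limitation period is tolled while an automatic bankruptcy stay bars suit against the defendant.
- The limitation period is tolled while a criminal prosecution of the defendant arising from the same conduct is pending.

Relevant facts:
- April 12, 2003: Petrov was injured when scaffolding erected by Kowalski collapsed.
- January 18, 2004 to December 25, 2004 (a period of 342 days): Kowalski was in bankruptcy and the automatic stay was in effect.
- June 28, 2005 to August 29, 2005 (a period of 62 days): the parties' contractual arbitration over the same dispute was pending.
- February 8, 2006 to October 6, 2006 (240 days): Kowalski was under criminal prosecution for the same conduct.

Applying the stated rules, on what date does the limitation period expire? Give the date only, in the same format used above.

The claim accrued on April 12, 2003, the date of the act.
The untolled deadline — 3 years after April 12, 2003 — is April 12, 2006.
The automatic bankruptcy stay from January 18, 2004 to December 25, 2004 tolled the period for 342 days, extending the deadline to March 20, 2007.
The pending criminal prosecution from February 8, 2006 to October 6, 2006 tolled the period for 240 days, extending the deadline to November 15, 2007.
No stated provision tolls the period for a pending arbitration, so the interval from June 28, 2005 to August 29, 2005 has no effect on the deadline.

November 15, 2007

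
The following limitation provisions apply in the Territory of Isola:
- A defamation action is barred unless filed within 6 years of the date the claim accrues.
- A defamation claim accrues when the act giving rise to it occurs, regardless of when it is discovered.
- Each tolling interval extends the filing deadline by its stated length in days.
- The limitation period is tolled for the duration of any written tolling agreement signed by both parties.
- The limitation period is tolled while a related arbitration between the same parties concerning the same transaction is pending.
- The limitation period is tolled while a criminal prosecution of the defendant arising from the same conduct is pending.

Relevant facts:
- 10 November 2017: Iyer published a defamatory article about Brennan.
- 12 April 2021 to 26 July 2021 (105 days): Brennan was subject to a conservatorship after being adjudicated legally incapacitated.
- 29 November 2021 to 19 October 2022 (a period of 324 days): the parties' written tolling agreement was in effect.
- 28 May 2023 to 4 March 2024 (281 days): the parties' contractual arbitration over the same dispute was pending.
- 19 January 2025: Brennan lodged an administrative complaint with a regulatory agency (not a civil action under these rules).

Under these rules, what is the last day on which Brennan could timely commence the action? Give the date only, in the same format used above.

The limitation period began to run on 10 November 2017.
The untolled deadline — 6 years after 10 November 2017 — is 10 November 2023.
The period was tolled for 324 days by the written tolling agreement (29 November 2021 to 19 October 2022), pushing the deadline to 29 September 2024.
The period was tolled for 281 days by the pending related arbitration (28 May 2023 to 4 March 2024), pushing the deadline to 7 July 2025.
The plaintiff's legal incapacity from 12 April 2021 to 26 July 2021 does not toll the period, because no stated rule makes the plaintiff's incapacity a tolling event.
Nothing else in the chronology tolls or restarts the period.

7 July 2025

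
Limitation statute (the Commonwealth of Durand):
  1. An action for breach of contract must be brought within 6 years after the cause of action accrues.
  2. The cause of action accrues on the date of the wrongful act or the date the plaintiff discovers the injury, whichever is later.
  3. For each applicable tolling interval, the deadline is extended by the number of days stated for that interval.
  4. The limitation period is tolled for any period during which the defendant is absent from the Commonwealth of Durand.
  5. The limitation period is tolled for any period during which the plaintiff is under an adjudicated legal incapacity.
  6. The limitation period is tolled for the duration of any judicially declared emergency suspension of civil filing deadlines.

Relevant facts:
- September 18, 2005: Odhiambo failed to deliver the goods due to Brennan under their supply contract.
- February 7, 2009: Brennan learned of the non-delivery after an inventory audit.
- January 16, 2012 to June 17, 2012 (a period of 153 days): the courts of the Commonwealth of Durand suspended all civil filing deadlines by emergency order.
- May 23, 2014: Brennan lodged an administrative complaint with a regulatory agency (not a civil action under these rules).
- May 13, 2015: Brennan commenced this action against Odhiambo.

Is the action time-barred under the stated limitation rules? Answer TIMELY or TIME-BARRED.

TIMELY

Taking the later of the act (September 18, 2005) and discovery (February 7, 2009), the claim accrued on February 7, 2009.
The untolled deadline — 6 years after February 7, 2009 — is February 7, 2015.
Because the emergency suspension of filing deadlines ran from January 16, 2012 to June 17, 2012, the deadline is extended by 153 days to July 10, 2015.
None of the other events listed affects the running of the period under the stated rules.
Brennan filed on May 13, 2015, before the July 10, 2015 deadline, so the action is timely.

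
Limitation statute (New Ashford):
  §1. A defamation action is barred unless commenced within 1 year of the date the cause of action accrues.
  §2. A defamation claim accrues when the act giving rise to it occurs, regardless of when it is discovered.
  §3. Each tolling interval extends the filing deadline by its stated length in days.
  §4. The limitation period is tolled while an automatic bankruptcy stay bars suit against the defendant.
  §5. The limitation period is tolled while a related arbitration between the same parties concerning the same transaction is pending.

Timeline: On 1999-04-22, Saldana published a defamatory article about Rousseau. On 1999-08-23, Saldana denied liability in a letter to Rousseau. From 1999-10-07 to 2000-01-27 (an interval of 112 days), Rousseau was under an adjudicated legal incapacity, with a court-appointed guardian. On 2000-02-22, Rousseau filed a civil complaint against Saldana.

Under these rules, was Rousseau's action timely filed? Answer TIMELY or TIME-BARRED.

The claim accrued on 1999-04-22, when the wrongful act occurred.
Adding the 1 year base period to 1999-04-22 gives a deadline of 2000-04-22, before any tolling.
The plaintiff's legal incapacity from 1999-10-07 to 2000-01-27 does not toll the period, because no stated rule makes the plaintiff's incapacity a tolling event.
Nothing else in the chronology tolls or restarts the period.
The 2000-02-22 filing precedes the 2000-04-22 deadline; the claim is timely.

TIMELY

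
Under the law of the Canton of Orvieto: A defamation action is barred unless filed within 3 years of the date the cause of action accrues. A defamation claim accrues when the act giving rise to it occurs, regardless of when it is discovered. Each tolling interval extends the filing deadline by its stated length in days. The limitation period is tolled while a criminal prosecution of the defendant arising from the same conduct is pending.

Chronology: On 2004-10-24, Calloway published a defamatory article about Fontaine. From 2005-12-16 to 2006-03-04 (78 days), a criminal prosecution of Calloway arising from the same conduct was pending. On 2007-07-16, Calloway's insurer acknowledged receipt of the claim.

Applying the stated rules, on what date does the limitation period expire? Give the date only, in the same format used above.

The limitation period began to run on 2004-10-24.
Adding the 3 years base period to 2004-10-24 gives a deadline of 2007-10-24, before any tolling.
The period was tolled for 78 days by the pending criminal prosecution (2005-12-16 to 2006-03-04), pushing the deadline to 2008-01-10.
The other events in the timeline have no effect on the limitation period under the stated rules.

2008-01-10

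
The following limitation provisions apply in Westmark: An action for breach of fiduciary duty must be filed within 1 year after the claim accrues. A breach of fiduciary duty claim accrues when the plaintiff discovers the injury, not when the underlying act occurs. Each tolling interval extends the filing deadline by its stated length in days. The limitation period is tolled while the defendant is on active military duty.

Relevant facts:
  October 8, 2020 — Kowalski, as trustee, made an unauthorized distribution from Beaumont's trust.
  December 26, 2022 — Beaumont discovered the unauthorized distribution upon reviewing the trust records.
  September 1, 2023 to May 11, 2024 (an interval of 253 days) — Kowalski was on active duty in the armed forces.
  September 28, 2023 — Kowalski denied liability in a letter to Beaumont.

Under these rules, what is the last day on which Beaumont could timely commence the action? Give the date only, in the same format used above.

The claim did not accrue until Beaumont discovered the injury on December 26, 2022; the October 8, 2020 act date does not start the clock under the stated rule.
The untolled deadline — 1 year after December 26, 2022 — is December 26, 2023.
The defendant's active military service from September 1, 2023 to May 11, 2024 tolled the period for 253 days, extending the deadline to September 4, 2024.
The other events in the timeline have no effect on the limitation period under the stated rules.

September 4, 2024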